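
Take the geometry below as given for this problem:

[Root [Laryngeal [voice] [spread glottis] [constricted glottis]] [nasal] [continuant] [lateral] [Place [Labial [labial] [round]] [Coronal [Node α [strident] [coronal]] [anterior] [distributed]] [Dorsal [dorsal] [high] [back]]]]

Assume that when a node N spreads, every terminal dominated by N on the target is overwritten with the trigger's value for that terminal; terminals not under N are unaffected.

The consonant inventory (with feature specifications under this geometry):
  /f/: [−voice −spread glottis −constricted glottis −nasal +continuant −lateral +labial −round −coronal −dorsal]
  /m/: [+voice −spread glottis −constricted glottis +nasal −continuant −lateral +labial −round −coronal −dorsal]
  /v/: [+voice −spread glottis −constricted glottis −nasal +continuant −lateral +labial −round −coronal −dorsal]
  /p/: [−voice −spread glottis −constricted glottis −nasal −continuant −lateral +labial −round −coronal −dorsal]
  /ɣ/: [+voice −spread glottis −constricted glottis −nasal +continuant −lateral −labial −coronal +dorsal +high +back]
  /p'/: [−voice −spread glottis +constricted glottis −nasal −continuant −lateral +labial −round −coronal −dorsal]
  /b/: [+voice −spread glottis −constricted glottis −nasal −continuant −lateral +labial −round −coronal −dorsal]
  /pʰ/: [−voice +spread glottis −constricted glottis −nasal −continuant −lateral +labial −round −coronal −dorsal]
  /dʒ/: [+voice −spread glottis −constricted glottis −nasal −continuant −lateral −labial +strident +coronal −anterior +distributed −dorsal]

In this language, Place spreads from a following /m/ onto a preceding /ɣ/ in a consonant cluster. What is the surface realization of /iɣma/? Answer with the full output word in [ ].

The Place node dominates the terminals [labial], [round], [strident], [coronal], [anterior], [distributed], [dorsal], [high], [back].
After delinking /ɣ/'s Place and linking /m/'s, the affected terminals become [+labial], [−round], [−coronal], [−dorsal]; [voice], [spread glottis], [constricted glottis], … (outside Place) are retained from /ɣ/.
This feature bundle is that of [v], so /iɣma/ surfaces as [ivma].

[ivma]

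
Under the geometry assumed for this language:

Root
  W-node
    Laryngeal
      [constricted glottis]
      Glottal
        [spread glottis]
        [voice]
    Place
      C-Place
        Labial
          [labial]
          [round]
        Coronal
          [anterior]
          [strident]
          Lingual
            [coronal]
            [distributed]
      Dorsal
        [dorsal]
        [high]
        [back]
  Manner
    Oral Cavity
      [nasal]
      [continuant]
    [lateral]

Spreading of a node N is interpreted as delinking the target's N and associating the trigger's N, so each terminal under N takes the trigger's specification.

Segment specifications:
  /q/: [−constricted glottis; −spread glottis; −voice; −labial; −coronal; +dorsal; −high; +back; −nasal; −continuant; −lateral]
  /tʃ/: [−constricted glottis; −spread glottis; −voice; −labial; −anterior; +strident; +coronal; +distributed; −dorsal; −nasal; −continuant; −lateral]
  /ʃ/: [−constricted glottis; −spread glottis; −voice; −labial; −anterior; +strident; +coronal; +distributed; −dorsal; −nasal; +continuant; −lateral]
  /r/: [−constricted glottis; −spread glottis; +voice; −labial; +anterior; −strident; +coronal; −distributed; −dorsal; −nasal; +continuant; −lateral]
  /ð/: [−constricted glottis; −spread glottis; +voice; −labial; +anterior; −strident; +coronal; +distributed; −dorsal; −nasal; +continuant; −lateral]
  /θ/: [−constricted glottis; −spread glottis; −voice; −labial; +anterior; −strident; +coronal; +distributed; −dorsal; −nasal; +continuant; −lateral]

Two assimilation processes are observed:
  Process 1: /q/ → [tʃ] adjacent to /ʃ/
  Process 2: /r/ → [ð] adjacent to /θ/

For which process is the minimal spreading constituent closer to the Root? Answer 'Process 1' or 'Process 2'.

Process 1: the features that change are [coronal], [anterior], [distributed], [strident], [dorsal], [high], [back]; the minimal node is Place (depth 2).
Process 2: the feature that changes is [distributed]; the minimal node is [distributed] (depth 6).
Depth 2 < depth 6; Process 1 involves the structurally higher constituent Place.

Process 1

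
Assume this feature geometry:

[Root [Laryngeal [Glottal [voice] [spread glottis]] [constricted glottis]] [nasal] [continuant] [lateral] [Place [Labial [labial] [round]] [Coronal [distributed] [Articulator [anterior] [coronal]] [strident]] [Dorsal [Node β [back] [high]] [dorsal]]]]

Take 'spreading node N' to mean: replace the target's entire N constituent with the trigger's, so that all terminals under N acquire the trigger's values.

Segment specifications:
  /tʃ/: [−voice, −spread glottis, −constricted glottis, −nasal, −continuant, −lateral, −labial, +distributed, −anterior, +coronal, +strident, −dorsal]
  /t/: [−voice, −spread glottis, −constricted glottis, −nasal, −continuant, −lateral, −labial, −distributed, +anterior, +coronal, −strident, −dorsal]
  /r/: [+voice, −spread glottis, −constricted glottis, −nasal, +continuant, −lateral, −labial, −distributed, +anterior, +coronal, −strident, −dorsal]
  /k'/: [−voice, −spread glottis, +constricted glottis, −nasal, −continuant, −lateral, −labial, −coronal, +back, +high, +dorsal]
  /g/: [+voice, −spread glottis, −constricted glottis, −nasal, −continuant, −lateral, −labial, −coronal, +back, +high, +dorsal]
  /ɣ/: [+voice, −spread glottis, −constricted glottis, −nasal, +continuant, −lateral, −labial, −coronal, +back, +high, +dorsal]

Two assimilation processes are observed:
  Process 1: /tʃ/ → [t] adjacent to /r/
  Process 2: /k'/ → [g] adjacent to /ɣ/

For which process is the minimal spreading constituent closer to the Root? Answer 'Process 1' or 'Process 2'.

Process 1 alters [anterior], [distributed], [strident]; the lowest common ancestor is Coronal (depth 2 from Root).
Process 2: the features that change are [voice], [constricted glottis]; the minimal node is Laryngeal (depth 1).
Laryngeal is closer to Root than Coronal, so Process 2 spreads the higher node.

Process 2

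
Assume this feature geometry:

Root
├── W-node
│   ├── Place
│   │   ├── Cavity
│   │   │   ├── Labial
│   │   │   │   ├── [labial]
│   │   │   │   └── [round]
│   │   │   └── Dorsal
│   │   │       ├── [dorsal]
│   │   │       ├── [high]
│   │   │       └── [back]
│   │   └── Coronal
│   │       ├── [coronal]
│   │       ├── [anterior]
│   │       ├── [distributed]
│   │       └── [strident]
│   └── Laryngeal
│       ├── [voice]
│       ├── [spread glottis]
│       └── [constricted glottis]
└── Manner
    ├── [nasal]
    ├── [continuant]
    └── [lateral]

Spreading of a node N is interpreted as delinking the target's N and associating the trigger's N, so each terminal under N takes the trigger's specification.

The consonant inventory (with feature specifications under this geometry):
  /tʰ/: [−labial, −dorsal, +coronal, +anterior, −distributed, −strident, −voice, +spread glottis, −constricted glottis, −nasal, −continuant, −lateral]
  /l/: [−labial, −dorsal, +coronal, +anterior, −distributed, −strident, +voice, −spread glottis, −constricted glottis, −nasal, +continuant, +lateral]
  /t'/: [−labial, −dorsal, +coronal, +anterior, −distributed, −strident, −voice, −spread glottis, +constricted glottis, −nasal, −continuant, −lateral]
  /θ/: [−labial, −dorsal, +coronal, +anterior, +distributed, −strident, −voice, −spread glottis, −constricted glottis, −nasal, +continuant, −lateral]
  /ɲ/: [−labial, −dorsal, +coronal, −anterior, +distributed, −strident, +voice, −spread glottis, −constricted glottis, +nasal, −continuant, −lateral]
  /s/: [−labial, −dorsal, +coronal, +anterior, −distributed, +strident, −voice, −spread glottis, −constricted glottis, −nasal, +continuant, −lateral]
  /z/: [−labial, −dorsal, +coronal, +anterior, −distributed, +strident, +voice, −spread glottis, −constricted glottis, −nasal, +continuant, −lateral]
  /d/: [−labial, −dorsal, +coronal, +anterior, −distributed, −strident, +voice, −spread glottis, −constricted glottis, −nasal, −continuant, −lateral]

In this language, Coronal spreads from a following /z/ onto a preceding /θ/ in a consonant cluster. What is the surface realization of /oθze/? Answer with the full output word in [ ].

[osze]

The Coronal node dominates the terminals [coronal], [anterior], [distributed], [strident].
Spreading Coronal from /z/ onto /θ/ replaces those values with /z/'s: [+coronal], [+anterior], [−distributed], [+strident]. Features outside Coronal ([labial], [dorsal], [voice], …) stay as in /θ/.
The resulting bundle matches /s/ in the inventory; substituting it for /θ/ gives [osze].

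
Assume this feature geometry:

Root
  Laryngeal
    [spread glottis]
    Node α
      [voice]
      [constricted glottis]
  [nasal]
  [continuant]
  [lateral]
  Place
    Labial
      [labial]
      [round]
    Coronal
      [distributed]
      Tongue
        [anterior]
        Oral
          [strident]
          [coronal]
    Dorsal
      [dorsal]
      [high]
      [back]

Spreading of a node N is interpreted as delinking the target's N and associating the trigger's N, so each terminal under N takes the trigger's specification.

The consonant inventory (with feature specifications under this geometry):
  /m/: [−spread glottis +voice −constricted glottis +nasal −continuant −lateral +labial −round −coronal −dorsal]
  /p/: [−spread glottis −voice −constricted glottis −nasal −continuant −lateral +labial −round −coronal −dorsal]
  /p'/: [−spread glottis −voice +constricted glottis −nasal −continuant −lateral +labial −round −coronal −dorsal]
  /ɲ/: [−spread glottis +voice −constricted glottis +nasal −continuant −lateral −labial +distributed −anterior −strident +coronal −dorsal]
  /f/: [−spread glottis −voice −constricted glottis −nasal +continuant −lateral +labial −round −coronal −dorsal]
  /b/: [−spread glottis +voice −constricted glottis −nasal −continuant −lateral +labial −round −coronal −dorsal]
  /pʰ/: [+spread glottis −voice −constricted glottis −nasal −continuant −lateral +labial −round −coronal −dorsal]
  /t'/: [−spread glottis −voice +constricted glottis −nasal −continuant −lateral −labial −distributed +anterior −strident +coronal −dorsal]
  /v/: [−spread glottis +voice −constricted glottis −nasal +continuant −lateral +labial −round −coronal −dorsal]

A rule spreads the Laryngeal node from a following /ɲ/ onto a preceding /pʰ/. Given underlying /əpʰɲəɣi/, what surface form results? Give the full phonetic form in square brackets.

Laryngeal immediately or transitively dominates [spread glottis], [voice], [constricted glottis].
After delinking /pʰ/'s Laryngeal and linking /ɲ/'s, the affected terminals become [−spread glottis], [+voice], [−constricted glottis]; [nasal], [continuant], [lateral], … (outside Laryngeal) are retained from /pʰ/.
Among the inventory, only /b/ has exactly this specification, giving the surface form [əbɲəɣi].

[əbɲəɣi]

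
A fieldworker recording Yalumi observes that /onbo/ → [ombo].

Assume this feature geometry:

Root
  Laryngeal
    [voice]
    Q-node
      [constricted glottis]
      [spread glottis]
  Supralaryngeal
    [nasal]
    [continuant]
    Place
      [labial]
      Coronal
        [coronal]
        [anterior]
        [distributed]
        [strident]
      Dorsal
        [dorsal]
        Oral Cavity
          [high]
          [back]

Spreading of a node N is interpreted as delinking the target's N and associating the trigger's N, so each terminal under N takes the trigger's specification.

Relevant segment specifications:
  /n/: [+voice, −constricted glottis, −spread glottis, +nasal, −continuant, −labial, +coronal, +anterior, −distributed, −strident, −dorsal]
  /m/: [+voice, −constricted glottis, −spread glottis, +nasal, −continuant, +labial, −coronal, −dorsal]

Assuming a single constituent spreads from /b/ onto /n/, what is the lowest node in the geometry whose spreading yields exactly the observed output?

The alternation /n/ → [m] changes [labial], [coronal], [anterior], [distributed], [strident] and nothing else.
These terminals are all dominated by Place, and no proper subconstituent of Place covers them all; Place is their lowest common ancestor.
Delinking /n/'s Place and associating /b/'s Place gives precisely the feature bundle of [m].
Since [nasal] is preserved even though /b/ disagrees there, no node above Place spread.

Place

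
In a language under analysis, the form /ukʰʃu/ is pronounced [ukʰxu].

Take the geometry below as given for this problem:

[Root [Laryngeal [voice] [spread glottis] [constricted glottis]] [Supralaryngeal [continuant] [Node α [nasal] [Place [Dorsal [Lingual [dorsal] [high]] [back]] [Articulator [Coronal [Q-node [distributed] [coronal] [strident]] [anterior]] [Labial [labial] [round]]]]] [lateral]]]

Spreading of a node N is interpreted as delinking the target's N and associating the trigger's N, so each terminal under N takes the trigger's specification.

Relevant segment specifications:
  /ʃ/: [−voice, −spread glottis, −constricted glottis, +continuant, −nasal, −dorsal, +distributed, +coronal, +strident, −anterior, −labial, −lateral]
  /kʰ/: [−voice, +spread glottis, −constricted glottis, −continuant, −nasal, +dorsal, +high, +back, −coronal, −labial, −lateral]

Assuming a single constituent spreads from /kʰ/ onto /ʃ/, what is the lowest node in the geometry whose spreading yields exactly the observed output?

The alternation /ʃ/ → [x] changes [coronal], [anterior], [distributed], [strident], [dorsal], [high], [back] and nothing else.
In this geometry the lowest node dominating all of them is Place: every daughter of Place dominates only a proper subset, so no lower node suffices.
If Place spreads, every terminal under it takes /kʰ/'s value, producing [x] as observed.
[spread glottis], [continuant] stay as in /ʃ/ although /kʰ/ differs there, so no node dominating them spread; among the remaining candidates Place is the lowest that derives the output.

Place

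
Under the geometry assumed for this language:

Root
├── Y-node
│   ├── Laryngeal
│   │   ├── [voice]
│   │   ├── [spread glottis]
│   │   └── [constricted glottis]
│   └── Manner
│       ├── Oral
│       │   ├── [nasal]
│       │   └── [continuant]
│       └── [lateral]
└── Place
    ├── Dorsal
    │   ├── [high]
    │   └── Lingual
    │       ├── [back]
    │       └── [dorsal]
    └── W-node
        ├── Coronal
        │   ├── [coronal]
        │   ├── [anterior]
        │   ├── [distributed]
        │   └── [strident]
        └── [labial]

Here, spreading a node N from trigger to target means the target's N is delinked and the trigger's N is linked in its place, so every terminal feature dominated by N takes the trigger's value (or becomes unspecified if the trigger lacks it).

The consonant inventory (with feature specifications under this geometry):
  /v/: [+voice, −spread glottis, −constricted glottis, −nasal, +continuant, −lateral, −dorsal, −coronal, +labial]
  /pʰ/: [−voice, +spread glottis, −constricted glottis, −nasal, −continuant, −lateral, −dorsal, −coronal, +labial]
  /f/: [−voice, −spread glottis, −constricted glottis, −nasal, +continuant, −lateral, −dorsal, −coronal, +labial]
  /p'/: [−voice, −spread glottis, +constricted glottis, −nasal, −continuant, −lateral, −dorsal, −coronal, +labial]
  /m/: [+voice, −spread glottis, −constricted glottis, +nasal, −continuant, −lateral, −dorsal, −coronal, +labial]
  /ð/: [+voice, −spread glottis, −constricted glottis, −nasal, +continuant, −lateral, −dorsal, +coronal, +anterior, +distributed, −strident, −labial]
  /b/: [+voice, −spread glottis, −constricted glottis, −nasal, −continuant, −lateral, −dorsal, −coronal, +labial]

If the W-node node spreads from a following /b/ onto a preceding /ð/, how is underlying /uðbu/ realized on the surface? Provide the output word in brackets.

[uvbu]

Terminals under W-node in this geometry: [coronal], [anterior], [distributed], [strident], [labial].
After delinking /ð/'s W-node and linking /b/'s, the affected terminals become [−coronal], [+labial]; [voice], [spread glottis], [constricted glottis], … (outside W-node) are retained from /ð/.
The resulting bundle matches /v/ in the inventory; substituting it for /ð/ gives [uvbu].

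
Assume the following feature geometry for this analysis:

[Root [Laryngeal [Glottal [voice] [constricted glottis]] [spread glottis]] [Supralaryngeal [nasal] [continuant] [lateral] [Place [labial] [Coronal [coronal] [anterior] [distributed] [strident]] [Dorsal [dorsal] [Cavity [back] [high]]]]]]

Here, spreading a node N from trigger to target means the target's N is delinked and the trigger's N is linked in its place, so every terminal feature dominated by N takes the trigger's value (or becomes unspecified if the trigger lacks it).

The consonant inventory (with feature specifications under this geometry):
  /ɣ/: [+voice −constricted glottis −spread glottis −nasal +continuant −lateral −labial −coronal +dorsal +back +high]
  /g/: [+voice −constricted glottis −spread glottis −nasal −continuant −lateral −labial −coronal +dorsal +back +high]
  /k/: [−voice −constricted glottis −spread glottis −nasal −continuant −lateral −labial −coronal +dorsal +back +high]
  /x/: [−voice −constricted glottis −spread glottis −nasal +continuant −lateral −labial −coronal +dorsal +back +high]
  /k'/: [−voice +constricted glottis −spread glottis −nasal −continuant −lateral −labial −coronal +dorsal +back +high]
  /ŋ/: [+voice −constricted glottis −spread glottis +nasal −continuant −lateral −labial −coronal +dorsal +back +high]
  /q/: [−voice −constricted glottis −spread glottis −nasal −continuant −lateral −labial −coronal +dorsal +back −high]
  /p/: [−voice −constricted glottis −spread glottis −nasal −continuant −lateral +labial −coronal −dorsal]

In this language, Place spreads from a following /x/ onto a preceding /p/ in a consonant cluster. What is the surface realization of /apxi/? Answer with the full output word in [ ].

[akxi]

Terminals under Place in this geometry: [labial], [coronal], [anterior], [distributed], [strident], [dorsal], [back], [high].
Spreading Place from /x/ onto /p/ replaces those values with /x/'s: [−labial], [−coronal], [+dorsal], [+back], [+high]. Features outside Place ([voice], [constricted glottis], [spread glottis], …) stay as in /p/.
The resulting bundle matches /k/ in the inventory; substituting it for /p/ gives [akxi].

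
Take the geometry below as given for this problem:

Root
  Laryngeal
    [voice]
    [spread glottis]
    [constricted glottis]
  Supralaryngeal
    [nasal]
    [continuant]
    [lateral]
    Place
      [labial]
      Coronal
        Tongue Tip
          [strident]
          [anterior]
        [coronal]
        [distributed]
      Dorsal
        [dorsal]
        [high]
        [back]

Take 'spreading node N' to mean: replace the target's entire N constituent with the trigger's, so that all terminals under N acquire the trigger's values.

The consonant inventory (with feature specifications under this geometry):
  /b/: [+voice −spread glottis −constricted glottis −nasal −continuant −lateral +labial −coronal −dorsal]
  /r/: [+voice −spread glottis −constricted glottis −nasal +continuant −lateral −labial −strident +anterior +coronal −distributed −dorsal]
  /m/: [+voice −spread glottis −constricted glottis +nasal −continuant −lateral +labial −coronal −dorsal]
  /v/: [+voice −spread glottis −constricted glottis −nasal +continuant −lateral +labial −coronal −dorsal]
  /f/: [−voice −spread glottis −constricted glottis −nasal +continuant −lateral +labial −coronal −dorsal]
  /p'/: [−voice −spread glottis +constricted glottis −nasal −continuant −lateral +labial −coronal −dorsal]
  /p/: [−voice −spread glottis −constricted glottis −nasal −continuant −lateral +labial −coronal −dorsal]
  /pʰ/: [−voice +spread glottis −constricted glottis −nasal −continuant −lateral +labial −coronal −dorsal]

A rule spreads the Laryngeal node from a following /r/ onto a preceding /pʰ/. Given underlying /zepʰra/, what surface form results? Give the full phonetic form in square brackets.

[zebra]

Laryngeal immediately or transitively dominates [voice], [spread glottis], [constricted glottis].
Spreading Laryngeal from /r/ onto /pʰ/ replaces those values with /r/'s: [+voice], [−spread glottis], [−constricted glottis]. Features outside Laryngeal ([nasal], [continuant], [lateral], …) stay as in /pʰ/.
Among the inventory, only /b/ has exactly this specification, giving the surface form [zebra].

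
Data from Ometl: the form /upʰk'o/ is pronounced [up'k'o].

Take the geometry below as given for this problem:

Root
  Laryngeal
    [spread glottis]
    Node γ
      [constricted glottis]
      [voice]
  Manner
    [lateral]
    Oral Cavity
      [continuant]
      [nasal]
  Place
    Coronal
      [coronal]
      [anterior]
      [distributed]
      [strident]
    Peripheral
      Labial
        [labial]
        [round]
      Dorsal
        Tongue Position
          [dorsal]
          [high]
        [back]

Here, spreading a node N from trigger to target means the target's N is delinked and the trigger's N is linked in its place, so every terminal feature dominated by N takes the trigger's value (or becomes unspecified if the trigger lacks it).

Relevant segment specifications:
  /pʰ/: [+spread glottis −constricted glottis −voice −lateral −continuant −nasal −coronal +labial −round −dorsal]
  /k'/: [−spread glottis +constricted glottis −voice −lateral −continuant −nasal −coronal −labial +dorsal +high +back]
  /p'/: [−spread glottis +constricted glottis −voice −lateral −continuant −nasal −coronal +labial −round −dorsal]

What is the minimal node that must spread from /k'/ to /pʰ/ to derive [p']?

Laryngeal

Feature comparison: [spread glottis], [constricted glottis] differ between /pʰ/ and [p']; the remaining terminals match.
Tracing each changed feature up the tree, the paths first meet at Laryngeal; any lower node misses at least one of them.
Spreading Laryngeal from /k'/ overwrites each of those terminals with /k'/'s values, yielding exactly [p'].
Since [labial], [dorsal] are preserved even though /k'/ disagrees there, no node above Laryngeal spread.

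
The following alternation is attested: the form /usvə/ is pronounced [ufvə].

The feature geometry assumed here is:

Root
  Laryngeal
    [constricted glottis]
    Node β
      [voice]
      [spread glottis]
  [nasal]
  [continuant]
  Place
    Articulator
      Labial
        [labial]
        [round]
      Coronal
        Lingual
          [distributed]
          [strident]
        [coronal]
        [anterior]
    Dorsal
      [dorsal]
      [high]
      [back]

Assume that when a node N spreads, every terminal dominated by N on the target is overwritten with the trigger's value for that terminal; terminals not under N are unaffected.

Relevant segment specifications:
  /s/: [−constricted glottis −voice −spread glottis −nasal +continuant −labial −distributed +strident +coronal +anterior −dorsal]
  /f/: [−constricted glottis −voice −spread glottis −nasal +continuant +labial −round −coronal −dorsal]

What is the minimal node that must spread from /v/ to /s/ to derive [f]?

Articulator

The alternation /s/ → [f] changes [labial], [round], [coronal], [anterior], [distributed], [strident] and nothing else.
In this geometry the lowest node dominating all of them is Articulator: every daughter of Articulator dominates only a proper subset, so no lower node suffices.
Delinking /s/'s Articulator and associating /v/'s Articulator gives precisely the feature bundle of [f].
[voice], a feature on which the two segments disagree outside Articulator, is unchanged — nothing dominating it spread, and Articulator is the minimal sufficient constituent.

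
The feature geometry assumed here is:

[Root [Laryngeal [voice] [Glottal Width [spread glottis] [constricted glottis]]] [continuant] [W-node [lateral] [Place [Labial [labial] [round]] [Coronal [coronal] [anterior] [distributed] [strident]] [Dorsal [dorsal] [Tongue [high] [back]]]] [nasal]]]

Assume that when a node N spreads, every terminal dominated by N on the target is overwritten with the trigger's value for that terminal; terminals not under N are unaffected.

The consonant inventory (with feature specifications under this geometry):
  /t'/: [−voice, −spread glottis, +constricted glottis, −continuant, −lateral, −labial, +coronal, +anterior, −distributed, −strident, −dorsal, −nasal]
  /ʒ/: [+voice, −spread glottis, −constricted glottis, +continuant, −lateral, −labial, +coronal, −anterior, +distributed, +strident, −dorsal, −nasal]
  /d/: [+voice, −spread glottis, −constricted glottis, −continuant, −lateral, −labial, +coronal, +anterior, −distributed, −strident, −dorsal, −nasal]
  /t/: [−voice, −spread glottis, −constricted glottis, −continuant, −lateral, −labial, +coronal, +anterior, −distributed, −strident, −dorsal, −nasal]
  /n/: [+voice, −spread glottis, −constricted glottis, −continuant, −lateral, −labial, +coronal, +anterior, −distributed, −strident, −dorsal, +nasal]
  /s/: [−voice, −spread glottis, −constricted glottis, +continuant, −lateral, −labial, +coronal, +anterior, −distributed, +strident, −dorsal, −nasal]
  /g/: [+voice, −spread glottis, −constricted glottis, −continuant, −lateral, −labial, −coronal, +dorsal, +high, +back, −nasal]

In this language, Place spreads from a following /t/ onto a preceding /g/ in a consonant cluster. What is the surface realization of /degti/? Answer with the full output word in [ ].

Place immediately or transitively dominates [labial], [round], [coronal], [anterior], [distributed], [strident], [dorsal], [high], [back].
After delinking /g/'s Place and linking /t/'s, the affected terminals become [−labial], [+coronal], [+anterior], [−distributed], [−strident], [−dorsal]; [voice], [spread glottis], [constricted glottis], … (outside Place) are retained from /g/.
Among the inventory, only /d/ has exactly this specification, giving the surface form [dedti].

[dedti]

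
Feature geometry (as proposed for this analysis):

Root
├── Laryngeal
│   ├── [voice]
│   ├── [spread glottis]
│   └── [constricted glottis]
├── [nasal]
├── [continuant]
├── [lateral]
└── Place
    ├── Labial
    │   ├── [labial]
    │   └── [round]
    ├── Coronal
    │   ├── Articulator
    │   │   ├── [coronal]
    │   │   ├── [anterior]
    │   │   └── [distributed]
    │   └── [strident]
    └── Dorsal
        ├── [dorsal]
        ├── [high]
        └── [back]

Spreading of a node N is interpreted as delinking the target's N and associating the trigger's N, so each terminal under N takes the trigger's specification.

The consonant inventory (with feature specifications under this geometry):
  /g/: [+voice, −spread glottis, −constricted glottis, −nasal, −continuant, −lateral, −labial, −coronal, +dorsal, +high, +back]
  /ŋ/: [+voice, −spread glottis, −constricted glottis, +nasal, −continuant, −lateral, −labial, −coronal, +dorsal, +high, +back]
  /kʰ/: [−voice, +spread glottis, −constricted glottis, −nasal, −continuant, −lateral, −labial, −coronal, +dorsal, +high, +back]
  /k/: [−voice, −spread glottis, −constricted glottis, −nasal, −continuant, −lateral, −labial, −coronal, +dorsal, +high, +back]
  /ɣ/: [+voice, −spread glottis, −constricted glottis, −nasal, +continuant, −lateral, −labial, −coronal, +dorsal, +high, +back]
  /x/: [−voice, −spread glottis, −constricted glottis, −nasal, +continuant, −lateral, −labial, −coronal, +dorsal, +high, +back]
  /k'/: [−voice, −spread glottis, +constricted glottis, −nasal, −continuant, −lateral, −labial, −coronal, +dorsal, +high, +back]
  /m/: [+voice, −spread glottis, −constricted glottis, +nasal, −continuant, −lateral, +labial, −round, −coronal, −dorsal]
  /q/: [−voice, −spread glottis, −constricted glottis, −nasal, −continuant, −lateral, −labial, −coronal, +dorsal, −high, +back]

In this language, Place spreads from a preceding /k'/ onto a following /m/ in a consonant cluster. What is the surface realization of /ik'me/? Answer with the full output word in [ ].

Place immediately or transitively dominates [labial], [round], [coronal], [anterior], [distributed], [strident], [dorsal], [high], [back].
Spreading Place from /k'/ onto /m/ replaces those values with /k'/'s: [−labial], [−coronal], [+dorsal], [+high], [+back]. Features outside Place ([voice], [spread glottis], [constricted glottis], …) stay as in /m/.
Among the inventory, only /ŋ/ has exactly this specification, giving the surface form [ik'ŋe].

[ik'ŋe]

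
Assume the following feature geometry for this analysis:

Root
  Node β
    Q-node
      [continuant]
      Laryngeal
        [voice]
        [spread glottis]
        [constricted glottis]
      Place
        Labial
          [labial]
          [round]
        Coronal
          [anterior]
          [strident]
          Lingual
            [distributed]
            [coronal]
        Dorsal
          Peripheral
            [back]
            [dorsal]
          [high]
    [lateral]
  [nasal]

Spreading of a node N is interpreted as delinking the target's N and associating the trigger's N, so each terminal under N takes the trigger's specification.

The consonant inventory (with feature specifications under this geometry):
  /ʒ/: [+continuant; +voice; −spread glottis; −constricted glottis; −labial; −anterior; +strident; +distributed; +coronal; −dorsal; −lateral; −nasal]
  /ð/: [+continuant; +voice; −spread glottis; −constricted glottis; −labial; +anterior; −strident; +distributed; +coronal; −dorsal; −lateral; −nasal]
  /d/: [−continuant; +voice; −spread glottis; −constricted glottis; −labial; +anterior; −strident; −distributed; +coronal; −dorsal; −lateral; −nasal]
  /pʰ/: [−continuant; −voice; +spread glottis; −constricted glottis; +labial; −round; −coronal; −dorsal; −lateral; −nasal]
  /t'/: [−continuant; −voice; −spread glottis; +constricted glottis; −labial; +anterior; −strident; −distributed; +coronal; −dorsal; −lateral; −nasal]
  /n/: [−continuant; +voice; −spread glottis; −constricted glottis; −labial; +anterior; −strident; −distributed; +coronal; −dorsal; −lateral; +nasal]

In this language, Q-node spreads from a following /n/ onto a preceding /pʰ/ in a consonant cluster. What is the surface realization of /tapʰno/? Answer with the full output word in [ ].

[tadno]

Terminals under Q-node in this geometry: [continuant], [voice], [spread glottis], [constricted glottis], [labial], [round], [anterior], [strident], [distributed], [coronal], [back], [dorsal], [high].
The target acquires /n/'s values for everything under Q-node — [−continuant], [+voice], [−spread glottis], [−constricted glottis], [−labial], [+anterior], [−strident], [−distributed], [+coronal], [−dorsal] — while keeping its own [lateral], [nasal].
This feature bundle is that of [d], so /tapʰno/ surfaces as [tadno].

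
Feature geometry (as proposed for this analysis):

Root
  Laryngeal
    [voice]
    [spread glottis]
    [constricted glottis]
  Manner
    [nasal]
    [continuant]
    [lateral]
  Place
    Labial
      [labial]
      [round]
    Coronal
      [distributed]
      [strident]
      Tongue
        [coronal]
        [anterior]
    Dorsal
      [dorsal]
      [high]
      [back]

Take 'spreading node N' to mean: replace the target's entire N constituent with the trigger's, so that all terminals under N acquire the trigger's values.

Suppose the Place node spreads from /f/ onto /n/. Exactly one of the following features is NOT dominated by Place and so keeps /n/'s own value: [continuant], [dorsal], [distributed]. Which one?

Place dominates exactly [labial], [round], [distributed], [strident], [coronal], [anterior], [dorsal], [high], [back].
Of the listed options, [distributed], [dorsal] are among these and would be overwritten by spreading Place.
[continuant] is not within the Place subtree (it hangs from Manner), so /n/'s [continuant] value survives.

[continuant]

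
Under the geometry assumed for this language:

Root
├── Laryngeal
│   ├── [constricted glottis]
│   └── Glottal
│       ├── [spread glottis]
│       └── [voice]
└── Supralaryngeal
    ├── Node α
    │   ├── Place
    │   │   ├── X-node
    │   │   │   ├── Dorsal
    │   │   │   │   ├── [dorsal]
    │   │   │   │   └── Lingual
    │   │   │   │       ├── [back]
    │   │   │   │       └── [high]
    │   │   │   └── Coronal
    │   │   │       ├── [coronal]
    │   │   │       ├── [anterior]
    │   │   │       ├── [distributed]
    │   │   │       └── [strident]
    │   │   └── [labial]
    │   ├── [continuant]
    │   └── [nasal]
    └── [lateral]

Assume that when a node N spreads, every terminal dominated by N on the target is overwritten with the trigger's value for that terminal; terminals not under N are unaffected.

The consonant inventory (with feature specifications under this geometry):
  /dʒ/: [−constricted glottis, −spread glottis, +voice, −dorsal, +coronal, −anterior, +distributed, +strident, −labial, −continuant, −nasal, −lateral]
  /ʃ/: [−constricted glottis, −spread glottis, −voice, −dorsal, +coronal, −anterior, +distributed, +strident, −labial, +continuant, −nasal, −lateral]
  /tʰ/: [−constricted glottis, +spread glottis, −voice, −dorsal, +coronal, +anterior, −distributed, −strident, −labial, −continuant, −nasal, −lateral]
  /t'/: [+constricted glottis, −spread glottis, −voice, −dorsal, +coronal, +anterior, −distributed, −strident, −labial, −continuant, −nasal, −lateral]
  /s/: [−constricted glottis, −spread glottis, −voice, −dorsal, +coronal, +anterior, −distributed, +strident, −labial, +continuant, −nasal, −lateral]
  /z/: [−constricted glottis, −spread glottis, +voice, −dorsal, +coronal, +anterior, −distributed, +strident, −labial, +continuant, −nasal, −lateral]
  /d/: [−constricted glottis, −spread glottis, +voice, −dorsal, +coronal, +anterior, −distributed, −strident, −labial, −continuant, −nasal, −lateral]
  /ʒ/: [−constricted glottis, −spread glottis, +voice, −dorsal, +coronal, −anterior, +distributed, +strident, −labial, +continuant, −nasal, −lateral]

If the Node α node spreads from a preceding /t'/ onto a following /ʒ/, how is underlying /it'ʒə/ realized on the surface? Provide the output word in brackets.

[it'də]

Terminals under Node α in this geometry: [dorsal], [back], [high], [coronal], [anterior], [distributed], [strident], [labial], [continuant], [nasal].
The target acquires /t'/'s values for everything under Node α — [−dorsal], [+coronal], [+anterior], [−distributed], [−strident], [−labial], [−continuant], [−nasal] — while keeping its own [constricted glottis], [spread glottis], [voice], ….
The resulting bundle matches /d/ in the inventory; substituting it for /ʒ/ gives [it'də].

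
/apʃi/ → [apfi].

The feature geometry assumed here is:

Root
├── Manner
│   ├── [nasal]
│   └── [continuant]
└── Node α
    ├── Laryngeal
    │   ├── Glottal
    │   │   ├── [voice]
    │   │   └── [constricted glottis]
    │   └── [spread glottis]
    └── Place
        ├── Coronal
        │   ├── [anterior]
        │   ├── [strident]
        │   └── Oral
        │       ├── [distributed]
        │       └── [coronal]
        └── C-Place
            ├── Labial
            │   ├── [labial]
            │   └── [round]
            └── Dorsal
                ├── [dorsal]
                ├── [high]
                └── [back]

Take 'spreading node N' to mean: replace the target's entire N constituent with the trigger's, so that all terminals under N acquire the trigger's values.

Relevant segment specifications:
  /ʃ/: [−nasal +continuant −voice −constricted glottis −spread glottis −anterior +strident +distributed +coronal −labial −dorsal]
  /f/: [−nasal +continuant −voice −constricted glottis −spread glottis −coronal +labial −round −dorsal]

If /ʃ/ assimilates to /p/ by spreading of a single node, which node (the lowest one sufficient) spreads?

Place

The alternation /ʃ/ → [f] changes [labial], [round], [coronal], [anterior], [distributed], [strident] and nothing else.
These terminals are all dominated by Place, and no proper subconstituent of Place covers them all; Place is their lowest common ancestor.
Delinking /ʃ/'s Place and associating /p/'s Place gives precisely the feature bundle of [f].
[continuant], a feature on which the two segments disagree outside Place, is unchanged — nothing dominating it spread, and Place is the minimal sufficient constituent.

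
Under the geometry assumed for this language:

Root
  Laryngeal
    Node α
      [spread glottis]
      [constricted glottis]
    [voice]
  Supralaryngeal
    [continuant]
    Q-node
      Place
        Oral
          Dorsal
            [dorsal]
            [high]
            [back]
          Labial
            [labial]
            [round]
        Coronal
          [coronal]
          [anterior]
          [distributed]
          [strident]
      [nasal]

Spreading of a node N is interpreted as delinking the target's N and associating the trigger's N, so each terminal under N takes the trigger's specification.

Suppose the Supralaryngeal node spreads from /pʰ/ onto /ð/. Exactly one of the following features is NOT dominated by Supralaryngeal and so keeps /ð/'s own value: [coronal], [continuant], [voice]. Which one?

Supralaryngeal dominates exactly [continuant], [dorsal], [high], [back], [labial], [round], [coronal], [anterior], [distributed], [strident], [nasal].
[continuant], [coronal] all lie under Supralaryngeal, so they are overwritten when Supralaryngeal spreads.
[voice] attaches under Laryngeal, not under Supralaryngeal, so /ð/ retains its own value for [voice].

[voice]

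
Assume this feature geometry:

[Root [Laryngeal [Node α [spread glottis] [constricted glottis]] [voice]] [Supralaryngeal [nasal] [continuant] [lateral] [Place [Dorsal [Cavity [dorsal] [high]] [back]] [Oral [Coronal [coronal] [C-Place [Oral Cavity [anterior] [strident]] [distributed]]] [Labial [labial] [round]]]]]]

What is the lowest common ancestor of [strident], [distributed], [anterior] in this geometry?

C-Place

[strident]: Root ▹ Supralaryngeal ▹ Place ▹ Oral ▹ Coronal ▹ C-Place ▹ Oral Cavity ▹ [strident].
[distributed]: Root ▹ Supralaryngeal ▹ Place ▹ Oral ▹ Coronal ▹ C-Place ▹ [distributed].
[anterior]: Root ▹ Supralaryngeal ▹ Place ▹ Oral ▹ Coronal ▹ C-Place ▹ Oral Cavity ▹ [anterior].
The listed terminals split across distinct daughters of C-Place, so C-Place itself is the smallest node containing them all.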